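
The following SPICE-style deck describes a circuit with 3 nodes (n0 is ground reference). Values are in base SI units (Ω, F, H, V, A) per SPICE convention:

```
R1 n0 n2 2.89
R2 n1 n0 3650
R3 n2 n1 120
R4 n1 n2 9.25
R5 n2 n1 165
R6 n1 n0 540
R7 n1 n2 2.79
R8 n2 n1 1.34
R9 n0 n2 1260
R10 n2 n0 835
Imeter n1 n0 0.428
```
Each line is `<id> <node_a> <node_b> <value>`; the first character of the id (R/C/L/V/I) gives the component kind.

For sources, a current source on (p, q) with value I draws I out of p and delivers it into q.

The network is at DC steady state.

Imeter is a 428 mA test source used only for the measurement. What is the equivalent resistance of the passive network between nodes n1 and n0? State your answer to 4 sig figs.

R_eq = 3.660 Ω

MNA unknowns: 2 node voltages V₁..V_2
R1: Y=0.3460 on G[0,2]
R2: Y=0.0002740 on G[1,0]
R3: Y=0.008333 on G[2,1]
R4: Y=0.1081 on G[1,2]
R5: Y=0.006061 on G[2,1]
R6: Y=0.001852 on G[1,0]
R7: Y=0.3584 on G[1,2]
R8: Y=0.7463 on G[2,1]
R9: Y=0.0007937 on G[0,2]
R10: Y=0.001198 on G[2,0]
Imeter: z[1]−=0.428, z[0]+=0.428
solve → V1=-1.566, V2=-1.220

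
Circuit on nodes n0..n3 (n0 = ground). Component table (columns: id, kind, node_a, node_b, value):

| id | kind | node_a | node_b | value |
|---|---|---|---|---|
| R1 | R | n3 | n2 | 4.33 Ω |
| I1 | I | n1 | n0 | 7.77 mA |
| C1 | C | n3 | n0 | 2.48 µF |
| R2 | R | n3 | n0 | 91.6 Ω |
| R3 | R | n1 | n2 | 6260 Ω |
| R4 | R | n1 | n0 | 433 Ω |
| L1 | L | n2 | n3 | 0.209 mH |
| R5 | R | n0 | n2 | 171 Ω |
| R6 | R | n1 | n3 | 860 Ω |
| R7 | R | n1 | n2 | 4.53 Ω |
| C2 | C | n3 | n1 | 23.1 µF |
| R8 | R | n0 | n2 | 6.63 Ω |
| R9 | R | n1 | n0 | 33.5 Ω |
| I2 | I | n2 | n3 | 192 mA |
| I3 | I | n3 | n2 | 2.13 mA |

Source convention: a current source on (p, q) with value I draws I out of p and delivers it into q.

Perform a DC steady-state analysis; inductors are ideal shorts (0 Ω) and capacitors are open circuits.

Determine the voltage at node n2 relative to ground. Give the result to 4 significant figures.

MNA unknowns: 3 node voltages V₁..V_3 plus 1 source current (L1)
R1: Y=0.2309 on G[3,2]
I1: z[1]−=0.00777, z[0]+=0.00777
C1: Y=0.000 on G[3,0]
R2: Y=0.01092 on G[3,0]
R3: Y=0.0001597 on G[1,2]
R4: Y=0.002309 on G[1,0]
L1: row V2−V3=0, i_L1 at 2,3
R5: Y=0.005848 on G[0,2]
R6: Y=0.001163 on G[1,3]
R7: Y=0.2208 on G[1,2]
C2: Y=0.000 on G[3,1]
R8: Y=0.1508 on G[0,2]
R9: Y=0.02985 on G[1,0]
I2: z[2]−=0.192, z[3]+=0.192
I3: z[3]−=0.00213, z[2]+=0.00213
solve → V1=-0.06086, V2=-0.03468, V3=-0.03468
aux → i_L1=-0.1902

-0.03468 V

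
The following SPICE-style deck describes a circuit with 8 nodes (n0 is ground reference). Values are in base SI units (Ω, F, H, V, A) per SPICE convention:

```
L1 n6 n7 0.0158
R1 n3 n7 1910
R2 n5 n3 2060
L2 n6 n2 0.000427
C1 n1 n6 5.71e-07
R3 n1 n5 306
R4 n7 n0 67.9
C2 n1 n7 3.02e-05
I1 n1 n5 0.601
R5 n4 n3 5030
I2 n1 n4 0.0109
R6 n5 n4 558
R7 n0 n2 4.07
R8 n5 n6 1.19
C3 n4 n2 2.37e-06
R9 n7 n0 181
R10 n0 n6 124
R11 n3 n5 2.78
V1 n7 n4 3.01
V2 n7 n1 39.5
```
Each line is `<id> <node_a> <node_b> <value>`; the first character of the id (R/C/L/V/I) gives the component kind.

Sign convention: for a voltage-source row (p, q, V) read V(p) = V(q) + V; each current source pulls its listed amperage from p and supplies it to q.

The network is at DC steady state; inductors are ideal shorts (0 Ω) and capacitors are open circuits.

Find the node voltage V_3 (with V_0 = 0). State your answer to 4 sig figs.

0.5479 V

Element admittances at DC:
  L1: short n6↔n7 (DC inductor)
  Y(R1) = 0.0005236 S between n3,n7
  Y(R2) = 0.0004854 S between n5,n3
  L2: short n6↔n2 (DC inductor)
  Y(C1) = 0.000 S between n1,n6
  Y(R3) = 0.003268 S between n1,n5
  Y(R4) = 0.01473 S between n7,n0
  Y(C2) = 0.000 S between n1,n7
  I1: injects 0.601 A into n5 (from n1)
  Y(R5) = 0.0001988 S between n4,n3
  I2: injects 0.0109 A into n4 (from n1)
  Y(R6) = 0.001792 S between n5,n4
  Y(R7) = 0.2457 S between n0,n2
  Y(R8) = 0.8403 S between n5,n6
  Y(C3) = 0.000 S between n4,n2
  Y(R9) = 0.005525 S between n7,n0
  Y(R10) = 0.008065 S between n0,n6
  Y(R11) = 0.3597 S between n3,n5
  V1: constraint V(n7)−V(n4) = 3.01
  V2: constraint V(n7)−V(n1) = 39.5
Assemble and solve the 11×11 MNA system:
  V(n1)=-39.50  V(n2)=0.000  V(n3)=0.5479  V(n4)=-3.010  V(n5)=0.5507  V(n6)=0.000  V(n7)=0.000
  i(L1)=0.4627  i(L2)=0.000  i(V1)=-0.01799  i(V2)=0.4810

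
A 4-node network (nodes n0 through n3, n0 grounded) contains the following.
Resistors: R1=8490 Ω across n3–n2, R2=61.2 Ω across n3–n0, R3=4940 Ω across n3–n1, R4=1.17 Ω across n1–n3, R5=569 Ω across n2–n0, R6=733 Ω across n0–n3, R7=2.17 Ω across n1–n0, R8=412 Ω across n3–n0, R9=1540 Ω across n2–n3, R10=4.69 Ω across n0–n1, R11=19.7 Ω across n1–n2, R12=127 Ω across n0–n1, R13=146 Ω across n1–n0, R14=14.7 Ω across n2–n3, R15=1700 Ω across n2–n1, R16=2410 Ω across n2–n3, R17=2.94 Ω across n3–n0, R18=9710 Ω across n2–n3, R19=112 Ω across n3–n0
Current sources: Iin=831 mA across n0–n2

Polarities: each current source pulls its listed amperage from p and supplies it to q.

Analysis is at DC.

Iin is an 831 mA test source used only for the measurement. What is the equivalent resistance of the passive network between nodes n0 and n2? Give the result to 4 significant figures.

MNA unknowns: 3 node voltages V₁..V_3
R1: Y=0.0001178 on G[3,2]
R2: Y=0.01634 on G[3,0]
R3: Y=0.0002024 on G[3,1]
R4: Y=0.8547 on G[1,3]
R5: Y=0.001757 on G[2,0]
R6: Y=0.001364 on G[0,3]
R7: Y=0.4608 on G[1,0]
R8: Y=0.002427 on G[3,0]
R9: Y=0.0006494 on G[2,3]
R10: Y=0.2132 on G[0,1]
R11: Y=0.05076 on G[1,2]
R12: Y=0.007874 on G[0,1]
R13: Y=0.006849 on G[1,0]
R14: Y=0.06803 on G[2,3]
R15: Y=0.0005882 on G[2,1]
R16: Y=0.0004149 on G[2,3]
R17: Y=0.3401 on G[3,0]
R18: Y=0.0001030 on G[2,3]
R19: Y=0.008929 on G[3,0]
Iin: z[0]−=0.831, z[2]+=0.831
solve → V1=0.7157, V2=7.586, V3=0.8796

R_eq = 9.129 Ω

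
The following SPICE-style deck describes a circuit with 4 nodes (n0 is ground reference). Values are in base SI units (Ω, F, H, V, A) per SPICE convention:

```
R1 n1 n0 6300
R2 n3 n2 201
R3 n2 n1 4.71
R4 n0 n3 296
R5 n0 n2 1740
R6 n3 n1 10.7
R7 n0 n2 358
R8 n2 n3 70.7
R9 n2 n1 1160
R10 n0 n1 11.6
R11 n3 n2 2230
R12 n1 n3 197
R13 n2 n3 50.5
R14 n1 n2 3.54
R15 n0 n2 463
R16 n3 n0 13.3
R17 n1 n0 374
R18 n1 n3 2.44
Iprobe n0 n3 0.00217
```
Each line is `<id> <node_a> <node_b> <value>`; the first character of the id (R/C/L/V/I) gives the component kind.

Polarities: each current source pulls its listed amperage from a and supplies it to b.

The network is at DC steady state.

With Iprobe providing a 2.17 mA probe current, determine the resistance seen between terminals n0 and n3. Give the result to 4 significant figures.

R_eq = 6.281 Ω

MNA unknowns: 3 node voltages V₁..V_3
R1: Y=0.0001587 on G[1,0]
R2: Y=0.004975 on G[3,2]
R3: Y=0.2123 on G[2,1]
R4: Y=0.003378 on G[0,3]
R5: Y=0.0005747 on G[0,2]
R6: Y=0.09346 on G[3,1]
R7: Y=0.002793 on G[0,2]
R8: Y=0.01414 on G[2,3]
R9: Y=0.0008621 on G[2,1]
R10: Y=0.08621 on G[0,1]
R11: Y=0.0004484 on G[3,2]
R12: Y=0.005076 on G[1,3]
R13: Y=0.01980 on G[2,3]
R14: Y=0.2825 on G[1,2]
R15: Y=0.002160 on G[0,2]
R16: Y=0.07519 on G[3,0]
R17: Y=0.002674 on G[1,0]
R18: Y=0.4098 on G[1,3]
Iprobe: z[0]−=0.00217, z[3]+=0.00217
solve → V1=0.01162, V2=0.01165, V3=0.01363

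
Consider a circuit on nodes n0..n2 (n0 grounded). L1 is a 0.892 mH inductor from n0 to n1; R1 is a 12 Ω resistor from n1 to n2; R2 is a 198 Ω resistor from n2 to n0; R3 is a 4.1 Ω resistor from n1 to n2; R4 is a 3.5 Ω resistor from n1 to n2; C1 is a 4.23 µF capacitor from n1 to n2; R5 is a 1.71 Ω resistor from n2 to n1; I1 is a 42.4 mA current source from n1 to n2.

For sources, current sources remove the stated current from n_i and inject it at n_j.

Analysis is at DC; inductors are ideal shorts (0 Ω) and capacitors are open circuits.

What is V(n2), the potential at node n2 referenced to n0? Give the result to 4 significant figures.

0.03525 V

Element admittances at DC:
  L1: short n0↔n1 (DC inductor)
  Y(R1) = 0.08333 S between n1,n2
  Y(R2) = 0.005051 S between n2,n0
  Y(R3) = 0.2439 S between n1,n2
  Y(R4) = 0.2857 S between n1,n2
  Y(C1) = 0.000 S between n1,n2
  Y(R5) = 0.5848 S between n2,n1
  I1: injects 0.0424 A into n2 (from n1)
Assemble and solve the 3×3 MNA system:
  V(n1)=0.000  V(n2)=0.03525
  i(L1)=0.0001780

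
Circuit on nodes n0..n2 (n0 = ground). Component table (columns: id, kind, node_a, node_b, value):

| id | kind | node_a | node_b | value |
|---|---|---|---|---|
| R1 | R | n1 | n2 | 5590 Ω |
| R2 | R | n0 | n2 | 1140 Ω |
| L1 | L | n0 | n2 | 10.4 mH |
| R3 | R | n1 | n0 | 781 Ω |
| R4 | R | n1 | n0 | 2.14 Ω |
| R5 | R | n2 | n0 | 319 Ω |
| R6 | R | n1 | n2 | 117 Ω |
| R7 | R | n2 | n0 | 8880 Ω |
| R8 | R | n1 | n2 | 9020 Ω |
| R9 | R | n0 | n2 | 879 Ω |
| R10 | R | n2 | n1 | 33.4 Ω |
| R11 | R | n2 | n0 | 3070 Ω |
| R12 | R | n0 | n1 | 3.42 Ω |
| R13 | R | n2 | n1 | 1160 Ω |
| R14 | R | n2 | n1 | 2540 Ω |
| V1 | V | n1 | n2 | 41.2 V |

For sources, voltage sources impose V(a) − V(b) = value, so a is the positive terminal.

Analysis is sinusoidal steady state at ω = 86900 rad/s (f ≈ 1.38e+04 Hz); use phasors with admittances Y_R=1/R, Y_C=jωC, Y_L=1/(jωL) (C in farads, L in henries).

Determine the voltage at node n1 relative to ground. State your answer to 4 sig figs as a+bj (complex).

MNA unknowns: 2 node voltages V₁..V_2 plus 1 source current (V1)
R1: Y=0.0001789+0.000j on G[1,2]
R2: Y=0.0008772+0.000j on G[0,2]
L1: Y=0.000-0.001106j on G[0,2]
R3: Y=0.001280+0.000j on G[1,0]
R4: Y=0.4673+0.000j on G[1,0]
R5: Y=0.003135+0.000j on G[2,0]
R6: Y=0.008547+0.000j on G[1,2]
R7: Y=0.0001126+0.000j on G[2,0]
R8: Y=0.0001109+0.000j on G[1,2]
R9: Y=0.001138+0.000j on G[0,2]
R10: Y=0.02994+0.000j on G[2,1]
R11: Y=0.0003257+0.000j on G[2,0]
R12: Y=0.2924+0.000j on G[0,1]
R13: Y=0.0008621+0.000j on G[2,1]
R14: Y=0.0003937+0.000j on G[2,1]
V1: row V1−V2=41.2, i_V1 at 1,2
solve → V1=0.3004-0.05904j, V2=-40.90-0.05904j
aux → i_V1=-1.878+0.04493j

0.3004-0.05904j V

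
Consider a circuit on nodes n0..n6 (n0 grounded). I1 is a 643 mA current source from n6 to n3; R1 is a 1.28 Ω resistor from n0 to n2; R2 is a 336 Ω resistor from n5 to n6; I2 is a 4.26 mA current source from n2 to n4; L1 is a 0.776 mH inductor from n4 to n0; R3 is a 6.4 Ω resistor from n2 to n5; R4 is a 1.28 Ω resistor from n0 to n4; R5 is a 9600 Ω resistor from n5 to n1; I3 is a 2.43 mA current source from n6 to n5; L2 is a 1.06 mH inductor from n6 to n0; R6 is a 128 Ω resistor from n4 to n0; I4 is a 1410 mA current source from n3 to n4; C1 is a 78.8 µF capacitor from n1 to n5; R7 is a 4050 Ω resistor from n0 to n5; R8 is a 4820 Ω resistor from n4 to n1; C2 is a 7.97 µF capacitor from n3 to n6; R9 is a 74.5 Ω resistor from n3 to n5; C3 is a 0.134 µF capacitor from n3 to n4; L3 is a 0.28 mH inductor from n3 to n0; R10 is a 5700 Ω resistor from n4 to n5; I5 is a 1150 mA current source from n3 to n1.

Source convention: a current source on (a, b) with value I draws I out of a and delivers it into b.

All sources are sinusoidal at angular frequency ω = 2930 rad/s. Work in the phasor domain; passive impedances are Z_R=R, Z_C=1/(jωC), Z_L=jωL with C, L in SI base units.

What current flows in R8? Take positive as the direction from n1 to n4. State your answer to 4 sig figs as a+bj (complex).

0.001340-0.001225j A

Element admittances at ω=2930 rad/s:
  I1: injects 0.643 A into n3 (from n6)
  Y(R1) = 0.7812+0.000j S between n0,n2
  Y(R2) = 0.002976+0.000j S between n5,n6
  I2: injects 0.00426 A into n4 (from n2)
  Y(L1) = 0.000-0.4398j S between n4,n0
  Y(R3) = 0.1562+0.000j S between n2,n5
  Y(R4) = 0.7812+0.000j S between n0,n4
  Y(R5) = 0.0001042+0.000j S between n5,n1
  I3: injects 0.00243 A into n5 (from n6)
  Y(L2) = 0.000-0.3220j S between n6,n0
  Y(R6) = 0.007812+0.000j S between n4,n0
  I4: injects 1.41 A into n4 (from n3)
  Y(C1) = 0.000+0.2309j S between n1,n5
  Y(R7) = 0.0002469+0.000j S between n0,n5
  Y(R8) = 0.0002075+0.000j S between n4,n1
  Y(C2) = 0.000+0.02335j S between n3,n6
  Y(R9) = 0.01342+0.000j S between n3,n5
  Y(C3) = 0.000+0.0003926j S between n3,n4
  Y(L3) = 0.000-1.219j S between n3,n0
  Y(R10) = 0.0001754+0.000j S between n4,n5
  I5: injects 1.15 A into n1 (from n3)
Assemble and solve the 6×6 MNA system:
  V(n1)=7.832-5.141j  V(n2)=1.299-0.02758j  V(n3)=-0.01486-1.478j  V(n4)=1.372+0.7622j  V(n5)=7.824-0.1655j  V(n6)=-0.01680-1.968j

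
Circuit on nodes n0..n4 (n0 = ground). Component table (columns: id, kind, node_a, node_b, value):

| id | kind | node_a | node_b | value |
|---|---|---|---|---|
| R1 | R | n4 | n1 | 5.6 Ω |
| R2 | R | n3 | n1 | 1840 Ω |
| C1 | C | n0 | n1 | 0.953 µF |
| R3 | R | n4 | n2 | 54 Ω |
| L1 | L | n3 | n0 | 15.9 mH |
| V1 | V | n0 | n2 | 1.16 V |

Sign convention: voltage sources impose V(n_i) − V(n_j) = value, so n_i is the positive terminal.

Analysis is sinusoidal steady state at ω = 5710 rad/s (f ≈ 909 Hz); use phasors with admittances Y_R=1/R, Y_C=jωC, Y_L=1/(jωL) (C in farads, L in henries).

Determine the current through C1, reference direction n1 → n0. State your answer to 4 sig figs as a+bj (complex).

-0.001741-0.005570j A

Element admittances at ω=5710 rad/s:
  Y(R1) = 0.1786+0.000j S between n4,n1
  Y(R2) = 0.0005435+0.000j S between n3,n1
  Y(C1) = 0.000+0.005442j S between n0,n1
  Y(R3) = 0.01852+0.000j S between n4,n2
  Y(L1) = 0.000-0.01101j S between n3,n0
  V1: constraint V(n0)−V(n2) = 1.16
Assemble and solve the 5×5 MNA system:
  V(n1)=-1.024+0.3200j  V(n2)=-1.160+0.000j  V(n3)=-0.01824-0.04961j  V(n4)=-1.036+0.2899j
  i(V1)=-0.002288-0.005369j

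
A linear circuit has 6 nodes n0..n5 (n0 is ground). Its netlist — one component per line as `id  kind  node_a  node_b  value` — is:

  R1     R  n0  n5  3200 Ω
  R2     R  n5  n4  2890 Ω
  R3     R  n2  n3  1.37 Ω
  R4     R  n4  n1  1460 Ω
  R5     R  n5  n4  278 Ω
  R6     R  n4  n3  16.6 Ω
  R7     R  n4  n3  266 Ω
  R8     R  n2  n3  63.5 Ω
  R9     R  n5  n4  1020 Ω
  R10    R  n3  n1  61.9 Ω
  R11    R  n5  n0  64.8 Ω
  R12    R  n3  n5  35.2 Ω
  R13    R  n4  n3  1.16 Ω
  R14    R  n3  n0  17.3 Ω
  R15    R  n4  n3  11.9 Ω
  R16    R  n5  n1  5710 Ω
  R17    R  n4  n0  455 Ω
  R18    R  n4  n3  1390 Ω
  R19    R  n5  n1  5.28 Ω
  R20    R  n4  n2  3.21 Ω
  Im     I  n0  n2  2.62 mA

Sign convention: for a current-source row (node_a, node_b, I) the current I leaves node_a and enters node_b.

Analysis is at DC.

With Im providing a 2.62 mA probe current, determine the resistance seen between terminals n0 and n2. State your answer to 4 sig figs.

Apply KCL at each of the 5 non-ground nodes and solve the resulting linear system.
Node n1: branches {R4, R10, R16, R19} → V_1 = 0.02830
Node n2: branches {R3, R8, R20, Im} → V_2 = 0.03904
Node n3: branches {R3, R6, R7, R8, R10, R12, R13, R14, R15, R18} → V_3 = 0.03641
Node n4: branches {R2, R4, R5, R6, R7, R9, R13, R15, R17, R18, R20} → V_4 = 0.03693
Node n5: branches {R1, R2, R5, R9, R11, R12, R16, R19} → V_5 = 0.02757

R_eq = 14.90 Ω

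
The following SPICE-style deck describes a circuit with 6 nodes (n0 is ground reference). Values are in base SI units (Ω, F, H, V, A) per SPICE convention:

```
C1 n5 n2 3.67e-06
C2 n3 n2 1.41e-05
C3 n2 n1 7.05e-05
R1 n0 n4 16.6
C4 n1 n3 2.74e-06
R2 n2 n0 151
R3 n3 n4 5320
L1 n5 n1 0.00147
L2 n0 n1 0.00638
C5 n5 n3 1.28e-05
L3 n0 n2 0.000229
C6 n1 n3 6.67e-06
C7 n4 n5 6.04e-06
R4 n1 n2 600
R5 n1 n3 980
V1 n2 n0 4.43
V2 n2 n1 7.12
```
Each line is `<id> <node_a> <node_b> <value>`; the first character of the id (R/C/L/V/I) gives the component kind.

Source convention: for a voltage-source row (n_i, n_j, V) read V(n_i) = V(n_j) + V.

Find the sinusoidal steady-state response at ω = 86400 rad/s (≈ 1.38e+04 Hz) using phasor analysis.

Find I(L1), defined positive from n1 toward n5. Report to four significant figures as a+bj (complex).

MNA unknowns: 5 node voltages V₁..V_5 plus 2 source currents (V1, V2)
C1: Y=0.000+0.3171j on G[5,2]
C2: Y=0.000+1.218j on G[3,2]
C3: Y=0.000+6.091j on G[2,1]
R1: Y=0.06024+0.000j on G[0,4]
C4: Y=0.000+0.2367j on G[1,3]
R2: Y=0.006623+0.000j on G[2,0]
R3: Y=0.0001880+0.000j on G[3,4]
L1: Y=0.000-0.007874j on G[5,1]
L2: Y=0.000-0.001814j on G[0,1]
C5: Y=0.000+1.106j on G[5,3]
L3: Y=0.000-0.05054j on G[0,2]
C6: Y=0.000+0.5763j on G[1,3]
C7: Y=0.000+0.5219j on G[4,5]
R4: Y=0.001667+0.000j on G[1,2]
R5: Y=0.001020+0.000j on G[1,3]
V1: row V2−V0=4.43, i_V1 at 2,0
V2: row V2−V1=7.12, i_V2 at 2,1
solve → V1=-2.690+0.000j, V2=4.430+0.000j, V3=1.894+0.05218j, V4=2.420+0.4235j, V5=2.469+0.1439j
aux → i_V1=-0.1751+0.1935j, i_V2=0.02475-47.05j

-0.001133+0.04062j A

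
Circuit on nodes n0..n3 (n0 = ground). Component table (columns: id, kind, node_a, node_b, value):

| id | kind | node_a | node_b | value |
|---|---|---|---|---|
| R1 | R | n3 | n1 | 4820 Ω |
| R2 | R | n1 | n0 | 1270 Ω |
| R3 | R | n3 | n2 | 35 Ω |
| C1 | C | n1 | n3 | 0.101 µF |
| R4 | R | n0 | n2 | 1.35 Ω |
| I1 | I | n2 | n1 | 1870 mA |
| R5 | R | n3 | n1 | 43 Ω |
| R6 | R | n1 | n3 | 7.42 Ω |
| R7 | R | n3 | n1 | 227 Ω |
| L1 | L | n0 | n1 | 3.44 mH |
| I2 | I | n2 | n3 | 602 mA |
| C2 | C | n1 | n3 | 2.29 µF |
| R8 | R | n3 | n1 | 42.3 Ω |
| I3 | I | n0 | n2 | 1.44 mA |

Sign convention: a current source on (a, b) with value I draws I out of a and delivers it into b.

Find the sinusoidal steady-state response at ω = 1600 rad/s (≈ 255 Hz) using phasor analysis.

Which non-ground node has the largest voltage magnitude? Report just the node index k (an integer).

Apply KCL at each of the 3 non-ground nodes and solve the resulting linear system.
Node n1: branches {R1, R2, C1, I1, R5, R6, R7, L1, C2, R8} → V_1 = 1.699+12.51j
Node n2: branches {R3, R4, I1, I2, I3} → V_2 = -3.069+0.4035j
Node n3: branches {R1, R3, C1, R5, R6, R7, I2, C2, R8} → V_3 = 3.838+10.86j

1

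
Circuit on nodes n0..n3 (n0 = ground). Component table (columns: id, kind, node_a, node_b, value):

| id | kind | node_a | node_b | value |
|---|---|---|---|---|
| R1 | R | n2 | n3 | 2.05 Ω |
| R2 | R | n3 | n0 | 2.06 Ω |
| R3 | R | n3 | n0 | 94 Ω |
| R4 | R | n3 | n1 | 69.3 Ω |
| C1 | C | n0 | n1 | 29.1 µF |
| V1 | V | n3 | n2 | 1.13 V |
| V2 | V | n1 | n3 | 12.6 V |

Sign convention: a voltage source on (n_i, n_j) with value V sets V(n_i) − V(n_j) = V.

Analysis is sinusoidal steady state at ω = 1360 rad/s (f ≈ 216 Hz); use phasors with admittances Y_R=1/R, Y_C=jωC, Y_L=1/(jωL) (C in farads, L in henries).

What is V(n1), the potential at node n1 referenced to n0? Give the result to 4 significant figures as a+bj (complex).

12.52-0.9988j V

MNA unknowns: 3 node voltages V₁..V_3 plus 2 source currents (V1, V2)
R1: Y=0.4878+0.000j on G[2,3]
R2: Y=0.4854+0.000j on G[3,0]
R3: Y=0.01064+0.000j on G[3,0]
R4: Y=0.01443+0.000j on G[3,1]
C1: Y=0.000+0.03958j on G[0,1]
V1: row V3−V2=1.13, i_V1 at 3,2
V2: row V1−V3=12.6, i_V2 at 1,3
solve → V1=12.52-0.9988j, V2=-1.210-0.9988j, V3=-0.07969-0.9988j
aux → i_V1=-0.5512+0.000j, i_V2=-0.2213-0.4955j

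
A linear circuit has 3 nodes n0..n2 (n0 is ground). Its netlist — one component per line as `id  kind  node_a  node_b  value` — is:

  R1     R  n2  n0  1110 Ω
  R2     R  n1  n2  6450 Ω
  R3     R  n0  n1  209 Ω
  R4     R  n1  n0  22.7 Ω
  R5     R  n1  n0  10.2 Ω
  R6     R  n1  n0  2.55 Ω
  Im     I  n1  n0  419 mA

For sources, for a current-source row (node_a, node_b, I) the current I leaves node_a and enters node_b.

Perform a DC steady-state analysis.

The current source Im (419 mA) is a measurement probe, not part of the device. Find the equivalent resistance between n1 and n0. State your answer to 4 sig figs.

MNA unknowns: 2 node voltages V₁..V_2
R1: Y=0.0009009 on G[2,0]
R2: Y=0.0001550 on G[1,2]
R3: Y=0.004785 on G[0,1]
R4: Y=0.04405 on G[1,0]
R5: Y=0.09804 on G[1,0]
R6: Y=0.3922 on G[1,0]
Im: z[1]−=0.419, z[0]+=0.419
solve → V1=-0.7771, V2=-0.1141

R_eq = 1.855 Ω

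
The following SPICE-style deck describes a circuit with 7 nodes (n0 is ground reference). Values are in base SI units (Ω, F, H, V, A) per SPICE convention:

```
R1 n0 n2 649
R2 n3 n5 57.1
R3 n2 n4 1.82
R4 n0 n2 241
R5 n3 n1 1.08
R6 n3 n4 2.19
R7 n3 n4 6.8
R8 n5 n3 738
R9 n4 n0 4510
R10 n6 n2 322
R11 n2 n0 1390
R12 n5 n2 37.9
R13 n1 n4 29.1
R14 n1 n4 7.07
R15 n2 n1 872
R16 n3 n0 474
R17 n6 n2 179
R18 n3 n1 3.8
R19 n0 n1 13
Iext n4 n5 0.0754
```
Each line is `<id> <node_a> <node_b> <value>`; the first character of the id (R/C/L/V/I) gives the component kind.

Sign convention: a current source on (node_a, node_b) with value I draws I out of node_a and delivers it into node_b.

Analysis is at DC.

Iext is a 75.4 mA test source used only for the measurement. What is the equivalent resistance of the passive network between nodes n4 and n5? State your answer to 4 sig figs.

Apply KCL at each of the 6 non-ground nodes and solve the resulting linear system.
Node n1: branches {R5, R13, R14, R15, R18, R19} → V_1 = -0.003146
Node n2: branches {R1, R3, R4, R10, R11, R12, R15, R17} → V_2 = 0.03846
Node n3: branches {R2, R5, R6, R7, R8, R16, R18} → V_3 = 0.002102
Node n4: branches {R3, R6, R7, R9, R13, R14, Iext} → V_4 = -0.04029
Node n5: branches {R2, R8, R12, Iext} → V_5 = 1.689
Node n6: branches {R10, R17} → V_6 = 0.03846

R_eq = 22.94 Ω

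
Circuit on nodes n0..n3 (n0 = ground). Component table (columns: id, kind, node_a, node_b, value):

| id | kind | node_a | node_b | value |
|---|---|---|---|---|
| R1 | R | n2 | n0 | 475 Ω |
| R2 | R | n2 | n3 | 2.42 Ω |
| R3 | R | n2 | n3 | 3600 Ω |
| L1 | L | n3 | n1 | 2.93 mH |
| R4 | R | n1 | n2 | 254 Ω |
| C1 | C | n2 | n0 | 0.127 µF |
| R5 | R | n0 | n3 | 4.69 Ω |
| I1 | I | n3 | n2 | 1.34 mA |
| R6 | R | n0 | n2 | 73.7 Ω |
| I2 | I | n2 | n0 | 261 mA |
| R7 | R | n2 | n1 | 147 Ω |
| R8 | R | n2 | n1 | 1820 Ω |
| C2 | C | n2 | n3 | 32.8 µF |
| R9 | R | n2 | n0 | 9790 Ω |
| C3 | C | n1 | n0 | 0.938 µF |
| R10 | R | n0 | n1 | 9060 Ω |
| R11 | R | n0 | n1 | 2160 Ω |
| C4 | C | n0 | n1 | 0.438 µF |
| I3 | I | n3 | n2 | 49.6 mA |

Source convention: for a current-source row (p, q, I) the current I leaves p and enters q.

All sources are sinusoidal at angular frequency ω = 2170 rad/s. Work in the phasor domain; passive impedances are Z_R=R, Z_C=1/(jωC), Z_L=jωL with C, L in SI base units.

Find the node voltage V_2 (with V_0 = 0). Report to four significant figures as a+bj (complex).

Element admittances at ω=2170 rad/s:
  Y(R1) = 0.002105+0.000j S between n2,n0
  Y(R2) = 0.4132+0.000j S between n2,n3
  Y(R3) = 0.0002778+0.000j S between n2,n3
  Y(L1) = 0.000-0.1573j S between n3,n1
  Y(R4) = 0.003937+0.000j S between n1,n2
  Y(C1) = 0.000+0.0002756j S between n2,n0
  Y(R5) = 0.2132+0.000j S between n0,n3
  I1: injects 0.00134 A into n2 (from n3)
  Y(R6) = 0.01357+0.000j S between n0,n2
  I2: injects 0.261 A into n0 (from n2)
  Y(R7) = 0.006803+0.000j S between n2,n1
  Y(R8) = 0.0005495+0.000j S between n2,n1
  Y(C2) = 0.000+0.07118j S between n2,n3
  Y(R9) = 0.0001021+0.000j S between n2,n0
  Y(C3) = 0.000+0.002035j S between n1,n0
  Y(R10) = 0.0001104+0.000j S between n0,n1
  Y(R11) = 0.0004630+0.000j S between n0,n1
  Y(C4) = 0.000+0.0009505j S between n0,n1
  I3: injects 0.0496 A into n2 (from n3)
Assemble and solve the 3×3 MNA system:
  V(n1)=-1.136-0.01275j  V(n2)=-1.534+0.08078j  V(n3)=-1.108+0.01195j

-1.534+0.08078j V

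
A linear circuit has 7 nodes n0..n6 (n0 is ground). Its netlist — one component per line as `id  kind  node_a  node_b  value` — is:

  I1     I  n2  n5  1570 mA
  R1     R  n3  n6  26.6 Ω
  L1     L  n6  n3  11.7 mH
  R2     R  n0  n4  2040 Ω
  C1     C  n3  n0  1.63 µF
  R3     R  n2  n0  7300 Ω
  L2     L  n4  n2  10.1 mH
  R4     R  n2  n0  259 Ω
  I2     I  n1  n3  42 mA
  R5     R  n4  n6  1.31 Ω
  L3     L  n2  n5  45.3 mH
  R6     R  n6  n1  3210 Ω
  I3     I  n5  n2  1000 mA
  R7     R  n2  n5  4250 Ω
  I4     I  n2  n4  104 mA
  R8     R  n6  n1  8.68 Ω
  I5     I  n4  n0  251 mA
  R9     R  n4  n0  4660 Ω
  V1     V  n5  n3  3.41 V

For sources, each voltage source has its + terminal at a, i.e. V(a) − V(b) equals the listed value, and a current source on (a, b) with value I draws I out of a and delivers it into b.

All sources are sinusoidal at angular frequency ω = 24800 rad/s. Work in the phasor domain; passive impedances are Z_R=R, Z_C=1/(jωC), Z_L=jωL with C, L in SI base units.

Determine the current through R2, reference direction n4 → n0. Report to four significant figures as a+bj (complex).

MNA unknowns: 6 node voltages V₁..V_6 plus 1 source current (V1)
I1: z[2]−=1.57, z[5]+=1.57
R1: Y=0.03759+0.000j on G[3,6]
L1: Y=0.000-0.003446j on G[6,3]
R2: Y=0.0004902+0.000j on G[0,4]
C1: Y=0.000+0.04042j on G[3,0]
R3: Y=0.0001370+0.000j on G[2,0]
L2: Y=0.000-0.003992j on G[4,2]
R4: Y=0.003861+0.000j on G[2,0]
I2: z[1]−=0.042, z[3]+=0.042
R5: Y=0.7634+0.000j on G[4,6]
L3: Y=0.000-0.0008901j on G[2,5]
R6: Y=0.0003115+0.000j on G[6,1]
I3: z[5]−=1, z[2]+=1
R7: Y=0.0002353+0.000j on G[2,5]
I4: z[2]−=0.104, z[4]+=0.104
R8: Y=0.1152+0.000j on G[6,1]
I5: z[4]−=0.251, z[0]+=0.251
R9: Y=0.0002146+0.000j on G[4,0]
V1: row V5−V3=3.41, i_V1 at 5,3
solve → V1=-6.866+4.477j, V2=-68.38-74.45j, V3=7.280-0.6772j, V4=-7.103+4.793j, V5=10.69-0.6772j, V6=-6.502+4.477j
aux → i_V1=0.4857+0.05302j

-0.003482+0.002349j A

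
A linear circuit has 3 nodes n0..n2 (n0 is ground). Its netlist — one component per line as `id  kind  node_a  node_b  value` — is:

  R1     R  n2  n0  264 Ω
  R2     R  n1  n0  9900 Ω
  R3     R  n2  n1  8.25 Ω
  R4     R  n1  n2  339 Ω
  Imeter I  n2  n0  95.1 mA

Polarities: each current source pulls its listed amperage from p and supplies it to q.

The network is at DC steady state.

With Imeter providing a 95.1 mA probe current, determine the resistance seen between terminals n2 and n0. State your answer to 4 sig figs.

R_eq = 257.1 Ω

MNA unknowns: 2 node voltages V₁..V_2
R1: Y=0.003788 on G[2,0]
R2: Y=0.0001010 on G[1,0]
R3: Y=0.1212 on G[2,1]
R4: Y=0.002950 on G[1,2]
Imeter: z[2]−=0.0951, z[0]+=0.0951
solve → V1=-24.43, V2=-24.45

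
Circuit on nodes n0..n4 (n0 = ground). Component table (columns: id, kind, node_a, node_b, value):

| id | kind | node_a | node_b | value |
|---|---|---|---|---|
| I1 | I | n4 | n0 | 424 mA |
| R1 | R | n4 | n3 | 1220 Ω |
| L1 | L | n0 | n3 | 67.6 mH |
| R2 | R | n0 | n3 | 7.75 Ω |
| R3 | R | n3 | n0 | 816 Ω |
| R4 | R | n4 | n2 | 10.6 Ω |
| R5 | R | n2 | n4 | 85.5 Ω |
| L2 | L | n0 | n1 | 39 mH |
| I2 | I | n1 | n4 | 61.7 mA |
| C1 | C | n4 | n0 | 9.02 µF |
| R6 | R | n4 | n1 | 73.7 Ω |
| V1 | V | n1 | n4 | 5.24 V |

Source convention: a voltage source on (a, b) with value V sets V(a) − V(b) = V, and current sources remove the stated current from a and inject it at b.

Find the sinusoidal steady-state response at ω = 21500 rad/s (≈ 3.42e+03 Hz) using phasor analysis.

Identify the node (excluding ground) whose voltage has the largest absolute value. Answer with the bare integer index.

MNA unknowns: 4 node voltages V₁..V_4 plus 1 source current (V1)
I1: z[4]−=0.424, z[0]+=0.424
R1: Y=0.0008197+0.000j on G[4,3]
L1: Y=0.000-0.0006880j on G[0,3]
R2: Y=0.1290+0.000j on G[0,3]
R3: Y=0.001225+0.000j on G[3,0]
R4: Y=0.09434+0.000j on G[4,2]
R5: Y=0.01170+0.000j on G[2,4]
L2: Y=0.000-0.001193j on G[0,1]
I2: z[1]−=0.0617, z[4]+=0.0617
C1: Y=0.000+0.1939j on G[4,0]
R6: Y=0.01357+0.000j on G[4,1]
V1: row V1−V4=5.24, i_V1 at 1,4
solve → V1=5.263+2.200j, V2=0.02313+2.200j, V3=7.240e-05+0.01376j, V4=0.02313+2.200j
aux → i_V1=-0.1354+0.006277j

1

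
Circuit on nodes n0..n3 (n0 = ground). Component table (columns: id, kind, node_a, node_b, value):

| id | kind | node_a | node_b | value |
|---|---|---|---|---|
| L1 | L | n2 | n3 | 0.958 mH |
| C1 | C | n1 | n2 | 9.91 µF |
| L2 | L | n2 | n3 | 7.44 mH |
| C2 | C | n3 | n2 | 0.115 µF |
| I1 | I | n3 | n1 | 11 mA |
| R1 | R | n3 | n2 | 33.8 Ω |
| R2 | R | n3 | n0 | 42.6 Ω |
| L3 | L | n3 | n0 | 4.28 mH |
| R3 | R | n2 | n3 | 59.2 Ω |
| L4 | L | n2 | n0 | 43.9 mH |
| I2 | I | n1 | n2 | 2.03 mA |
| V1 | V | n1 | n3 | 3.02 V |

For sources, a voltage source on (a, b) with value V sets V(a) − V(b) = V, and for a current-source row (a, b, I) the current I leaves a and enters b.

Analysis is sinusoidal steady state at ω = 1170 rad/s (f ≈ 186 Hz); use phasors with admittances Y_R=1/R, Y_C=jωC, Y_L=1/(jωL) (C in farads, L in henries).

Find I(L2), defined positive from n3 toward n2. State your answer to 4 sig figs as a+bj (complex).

-0.0004122-0.003952j A

Apply KCL at each of the 3 non-ground nodes and solve the resulting linear system.
Node n1: branches {C1, I1, I2, V1} → V_1 = 3.023-0.0006387j
Node n2: branches {L1, C1, L2, C2, R1, R3, L4, I2} → V_2 = -0.03141+0.002949j
Node n3: branches {L1, L2, C2, I1, R1, R2, L3, R3, V1} → V_3 = 0.002987-0.0006387j
Source currents: i(V1)=0.008928-0.03541j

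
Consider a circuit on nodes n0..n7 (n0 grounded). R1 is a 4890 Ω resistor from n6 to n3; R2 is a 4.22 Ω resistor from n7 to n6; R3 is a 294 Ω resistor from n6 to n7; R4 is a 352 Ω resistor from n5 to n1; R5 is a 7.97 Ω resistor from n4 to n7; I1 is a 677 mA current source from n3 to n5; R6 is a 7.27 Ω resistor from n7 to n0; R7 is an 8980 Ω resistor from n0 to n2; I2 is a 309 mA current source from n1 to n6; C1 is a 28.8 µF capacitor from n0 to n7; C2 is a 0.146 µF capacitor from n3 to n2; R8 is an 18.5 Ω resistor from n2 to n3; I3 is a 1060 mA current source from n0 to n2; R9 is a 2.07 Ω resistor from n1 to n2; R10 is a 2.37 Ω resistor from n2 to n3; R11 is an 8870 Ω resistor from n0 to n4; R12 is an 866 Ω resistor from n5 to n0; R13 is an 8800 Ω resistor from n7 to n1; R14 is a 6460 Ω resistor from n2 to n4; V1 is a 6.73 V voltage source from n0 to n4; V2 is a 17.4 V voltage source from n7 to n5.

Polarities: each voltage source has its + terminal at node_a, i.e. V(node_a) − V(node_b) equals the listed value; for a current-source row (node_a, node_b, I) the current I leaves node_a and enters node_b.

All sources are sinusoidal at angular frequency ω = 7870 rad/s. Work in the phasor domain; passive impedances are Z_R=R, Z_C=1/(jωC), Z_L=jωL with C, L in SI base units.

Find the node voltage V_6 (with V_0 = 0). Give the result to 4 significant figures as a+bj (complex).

MNA unknowns: 7 node voltages V₁..V_7 plus 2 source currents (V1, V2)
R1: Y=0.0002045+0.000j on G[6,3]
R2: Y=0.2370+0.000j on G[7,6]
R3: Y=0.003401+0.000j on G[6,7]
R4: Y=0.002841+0.000j on G[5,1]
R5: Y=0.1255+0.000j on G[4,7]
I1: z[3]−=0.677, z[5]+=0.677
R6: Y=0.1376+0.000j on G[7,0]
R7: Y=0.0001114+0.000j on G[0,2]
I2: z[1]−=0.309, z[6]+=0.309
C1: Y=0.000+0.2267j on G[0,7]
C2: Y=0.000+0.001149j on G[3,2]
R8: Y=0.05405+0.000j on G[2,3]
I3: z[0]−=1.06, z[2]+=1.06
R9: Y=0.4831+0.000j on G[1,2]
R10: Y=0.4219+0.000j on G[2,3]
R11: Y=0.0001127+0.000j on G[0,4]
R12: Y=0.001155+0.000j on G[5,0]
R13: Y=0.0001136+0.000j on G[7,1]
R14: Y=0.0001548+0.000j on G[2,4]
V1: row V0−V4=6.73, i_V1 at 0,4
V2: row V7−V5=17.4, i_V2 at 7,5
solve → V1=7.391-0.4011j, V2=8.175-0.4009j, V3=6.750-0.3975j, V4=-6.730+0.000j, V5=-16.89-0.4346j, V6=1.797-0.4346j, V7=0.5070-0.4346j
aux → i_V1=-0.9111+0.05459j, i_V2=-0.7655-0.0005972j

1.797-0.4346j V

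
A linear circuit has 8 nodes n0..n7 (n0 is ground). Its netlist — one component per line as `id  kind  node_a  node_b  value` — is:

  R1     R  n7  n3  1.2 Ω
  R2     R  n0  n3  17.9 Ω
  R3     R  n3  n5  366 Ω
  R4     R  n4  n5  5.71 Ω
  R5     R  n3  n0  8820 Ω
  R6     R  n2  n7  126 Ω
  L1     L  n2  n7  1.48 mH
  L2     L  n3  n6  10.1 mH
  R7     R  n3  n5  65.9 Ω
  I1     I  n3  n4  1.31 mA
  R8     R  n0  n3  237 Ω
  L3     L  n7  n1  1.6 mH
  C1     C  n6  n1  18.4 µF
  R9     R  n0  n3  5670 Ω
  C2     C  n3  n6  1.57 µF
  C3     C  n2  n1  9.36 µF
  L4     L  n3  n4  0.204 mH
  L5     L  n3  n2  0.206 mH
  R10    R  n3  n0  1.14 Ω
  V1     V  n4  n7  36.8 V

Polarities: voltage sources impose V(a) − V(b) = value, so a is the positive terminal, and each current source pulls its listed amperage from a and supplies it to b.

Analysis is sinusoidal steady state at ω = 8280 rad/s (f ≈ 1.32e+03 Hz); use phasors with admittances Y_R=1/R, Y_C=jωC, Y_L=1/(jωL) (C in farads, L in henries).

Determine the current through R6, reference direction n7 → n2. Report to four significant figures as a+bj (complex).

-0.02218+0.01700j A

MNA unknowns: 7 node voltages V₁..V_7 plus 1 source current (V1)
R1: Y=0.8333+0.000j on G[7,3]
R2: Y=0.05587+0.000j on G[0,3]
R3: Y=0.002732+0.000j on G[3,5]
R4: Y=0.1751+0.000j on G[4,5]
R5: Y=0.0001134+0.000j on G[3,0]
R6: Y=0.007937+0.000j on G[2,7]
L1: Y=0.000-0.08160j on G[2,7]
L2: Y=0.000-0.01196j on G[3,6]
R7: Y=0.01517+0.000j on G[3,5]
I1: z[3]−=0.00131, z[4]+=0.00131
R8: Y=0.004219+0.000j on G[0,3]
L3: Y=0.000-0.07548j on G[7,1]
C1: Y=0.000+0.1524j on G[6,1]
R9: Y=0.0001764+0.000j on G[0,3]
C2: Y=0.000+0.01300j on G[3,6]
C3: Y=0.000+0.07750j on G[2,1]
L4: Y=0.000-0.5920j on G[3,4]
L5: Y=0.000-0.5863j on G[3,2]
R10: Y=0.8772+0.000j on G[3,0]
V1: row V4−V7=36.8, i_V1 at 4,7
solve → V1=62.51-47.95j, V2=-10.00+7.604j, V3=0.000+0.000j, V4=24.00+9.746j, V5=21.77+8.842j, V6=62.08-47.62j, V7=-12.80+9.746j
aux → i_V1=-6.158+14.05j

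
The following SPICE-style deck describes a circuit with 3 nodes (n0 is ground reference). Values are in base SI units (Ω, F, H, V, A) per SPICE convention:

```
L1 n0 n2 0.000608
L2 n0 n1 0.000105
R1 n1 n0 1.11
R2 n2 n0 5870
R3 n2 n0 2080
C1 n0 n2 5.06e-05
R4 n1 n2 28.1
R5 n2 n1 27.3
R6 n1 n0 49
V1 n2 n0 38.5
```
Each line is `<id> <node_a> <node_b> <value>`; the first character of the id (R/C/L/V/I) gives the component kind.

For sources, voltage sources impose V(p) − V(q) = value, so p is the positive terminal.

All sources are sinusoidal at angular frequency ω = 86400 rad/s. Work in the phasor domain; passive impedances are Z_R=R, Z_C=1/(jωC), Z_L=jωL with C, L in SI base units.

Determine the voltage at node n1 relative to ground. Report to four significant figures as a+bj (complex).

Apply KCL at each of the 2 non-ground nodes and solve the resulting linear system.
Node n1: branches {L2, R1, R4, R5, R6} → V_1 = 2.764+0.3067j
Node n2: branches {L1, R2, R3, C1, R4, R5, V1} → V_2 = 38.50+0.000j
Source currents: i(V1)=-2.606-167.6j

2.764+0.3067j V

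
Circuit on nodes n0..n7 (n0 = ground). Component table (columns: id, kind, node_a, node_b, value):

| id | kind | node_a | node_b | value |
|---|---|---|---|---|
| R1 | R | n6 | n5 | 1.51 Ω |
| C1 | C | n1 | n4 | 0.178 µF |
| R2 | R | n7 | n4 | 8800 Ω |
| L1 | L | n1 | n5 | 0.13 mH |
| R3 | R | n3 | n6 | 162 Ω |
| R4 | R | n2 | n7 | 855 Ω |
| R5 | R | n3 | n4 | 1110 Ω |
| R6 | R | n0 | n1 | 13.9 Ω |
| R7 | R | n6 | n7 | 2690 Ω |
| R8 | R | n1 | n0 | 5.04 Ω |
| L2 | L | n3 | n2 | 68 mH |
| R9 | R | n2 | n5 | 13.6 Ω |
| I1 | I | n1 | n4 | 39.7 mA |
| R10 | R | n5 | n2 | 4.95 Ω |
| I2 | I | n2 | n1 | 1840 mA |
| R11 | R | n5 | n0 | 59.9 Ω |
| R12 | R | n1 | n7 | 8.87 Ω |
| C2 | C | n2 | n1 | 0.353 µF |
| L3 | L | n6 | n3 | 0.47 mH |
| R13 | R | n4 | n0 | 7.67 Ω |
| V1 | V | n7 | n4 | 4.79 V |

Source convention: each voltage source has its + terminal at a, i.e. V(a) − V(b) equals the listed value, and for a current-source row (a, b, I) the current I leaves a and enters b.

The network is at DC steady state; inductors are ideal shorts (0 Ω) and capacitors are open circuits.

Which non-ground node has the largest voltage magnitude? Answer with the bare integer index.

MNA unknowns: 7 node voltages V₁..V_7 plus 4 source currents (L1, L2, L3, V1)
R1: Y=0.6623 on G[6,5]
C1: Y=0.000 on G[1,4]
R2: Y=0.0001136 on G[7,4]
L1: row V1−V5=0, i_L1 at 1,5
R3: Y=0.006173 on G[3,6]
R4: Y=0.001170 on G[2,7]
R5: Y=0.0009009 on G[3,4]
R6: Y=0.07194 on G[0,1]
R7: Y=0.0003717 on G[6,7]
R8: Y=0.1984 on G[1,0]
L2: row V3−V2=0, i_L2 at 3,2
R9: Y=0.07353 on G[2,5]
I1: z[1]−=0.0397, z[4]+=0.0397
R10: Y=0.2020 on G[5,2]
I2: z[2]−=1.84, z[1]+=1.84
R11: Y=0.01669 on G[5,0]
R12: Y=0.1127 on G[1,7]
C2: Y=0.000 on G[2,1]
L3: row V6−V3=0, i_L3 at 6,3
R13: Y=0.1304 on G[4,0]
V1: row V7−V4=4.79, i_V1 at 7,4
solve → V1=0.7814, V2=-1.174, V3=-1.174, V4=-1.720, V5=0.7814, V6=-1.174, V7=3.070
aux → i_L1=1.847, i_L2=1.296, i_L3=1.297, i_V1=-0.2650

7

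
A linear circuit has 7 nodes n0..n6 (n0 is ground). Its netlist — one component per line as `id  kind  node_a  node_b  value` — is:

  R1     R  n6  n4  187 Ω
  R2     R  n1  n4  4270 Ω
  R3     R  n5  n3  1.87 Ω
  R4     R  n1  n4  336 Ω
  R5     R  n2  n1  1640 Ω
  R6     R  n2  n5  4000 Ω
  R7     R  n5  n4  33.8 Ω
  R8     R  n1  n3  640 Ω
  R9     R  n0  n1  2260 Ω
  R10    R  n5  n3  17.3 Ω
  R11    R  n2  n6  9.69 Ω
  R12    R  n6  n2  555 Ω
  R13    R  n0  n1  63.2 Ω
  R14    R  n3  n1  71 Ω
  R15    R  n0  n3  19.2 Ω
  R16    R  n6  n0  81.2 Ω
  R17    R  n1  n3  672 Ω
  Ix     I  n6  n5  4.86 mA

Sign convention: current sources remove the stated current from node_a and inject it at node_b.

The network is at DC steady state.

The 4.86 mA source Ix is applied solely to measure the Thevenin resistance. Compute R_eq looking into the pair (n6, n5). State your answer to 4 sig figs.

Apply KCL at each of the 6 non-ground nodes and solve the resulting linear system.
Node n1: branches {R2, R4, R5, R8, R9, R13, R14, R17} → V_1 = 0.02176
Node n2: branches {R5, R6, R11, R12} → V_2 = -0.2551
Node n3: branches {R3, R8, R10, R14, R15, R17} → V_3 = 0.05408
Node n4: branches {R1, R2, R4, R7} → V_4 = 0.01210
Node n5: branches {R3, R6, R7, R10, Ix} → V_5 = 0.05977
Node n6: branches {R1, R11, R12, R16, Ix} → V_6 = -0.2575

R_eq = 65.28 Ω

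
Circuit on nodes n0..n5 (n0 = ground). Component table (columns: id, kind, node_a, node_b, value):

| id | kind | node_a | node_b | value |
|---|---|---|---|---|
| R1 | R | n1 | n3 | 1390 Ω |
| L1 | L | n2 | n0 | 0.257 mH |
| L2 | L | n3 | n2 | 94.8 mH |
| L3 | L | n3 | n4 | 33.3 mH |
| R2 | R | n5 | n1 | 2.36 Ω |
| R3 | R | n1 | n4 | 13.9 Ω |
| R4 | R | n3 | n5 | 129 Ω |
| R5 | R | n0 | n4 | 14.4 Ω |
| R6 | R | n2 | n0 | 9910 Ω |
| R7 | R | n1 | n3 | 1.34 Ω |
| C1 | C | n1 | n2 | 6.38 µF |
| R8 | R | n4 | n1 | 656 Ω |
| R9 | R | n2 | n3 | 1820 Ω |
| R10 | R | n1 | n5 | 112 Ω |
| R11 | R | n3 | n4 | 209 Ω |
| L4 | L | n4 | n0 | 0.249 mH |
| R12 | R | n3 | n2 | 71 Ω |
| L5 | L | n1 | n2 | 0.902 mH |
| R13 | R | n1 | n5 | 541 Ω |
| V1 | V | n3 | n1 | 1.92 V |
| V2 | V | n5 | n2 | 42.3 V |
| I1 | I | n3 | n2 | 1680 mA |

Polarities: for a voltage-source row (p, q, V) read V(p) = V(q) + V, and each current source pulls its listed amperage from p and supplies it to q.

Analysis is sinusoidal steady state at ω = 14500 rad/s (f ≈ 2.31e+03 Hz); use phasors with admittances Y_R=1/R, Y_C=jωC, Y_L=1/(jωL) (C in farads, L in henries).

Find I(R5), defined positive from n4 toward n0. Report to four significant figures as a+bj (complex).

MNA unknowns: 5 node voltages V₁..V_5 plus 2 source currents (V1, V2)
R1: Y=0.0007194+0.000j on G[1,3]
L1: Y=0.000-0.2683j on G[2,0]
L2: Y=0.000-0.0007275j on G[3,2]
L3: Y=0.000-0.002071j on G[3,4]
R2: Y=0.4237+0.000j on G[5,1]
R3: Y=0.07194+0.000j on G[1,4]
R4: Y=0.007752+0.000j on G[3,5]
R5: Y=0.06944+0.000j on G[0,4]
R6: Y=0.0001009+0.000j on G[2,0]
R7: Y=0.7463+0.000j on G[1,3]
C1: Y=0.000+0.09251j on G[1,2]
R8: Y=0.001524+0.000j on G[4,1]
R9: Y=0.0005495+0.000j on G[2,3]
R10: Y=0.008929+0.000j on G[1,5]
R11: Y=0.004785+0.000j on G[3,4]
L4: Y=0.000-0.2770j on G[4,0]
R12: Y=0.01408+0.000j on G[3,2]
L5: Y=0.000-0.07646j on G[1,2]
R13: Y=0.001848+0.000j on G[1,5]
V1: row V3−V1=1.92, i_V1 at 3,1
V2: row V5−V2=42.3, i_V2 at 5,2
I1: z[3]−=1.68, z[2]+=1.68
solve → V1=29.42-6.069j, V2=-3.620-7.089j, V3=31.34-6.069j, V4=4.918+5.636j, V5=38.68-7.089j
aux → i_V1=-3.672+0.1134j, i_V2=-4.079+0.4508j

0.3415+0.3914j A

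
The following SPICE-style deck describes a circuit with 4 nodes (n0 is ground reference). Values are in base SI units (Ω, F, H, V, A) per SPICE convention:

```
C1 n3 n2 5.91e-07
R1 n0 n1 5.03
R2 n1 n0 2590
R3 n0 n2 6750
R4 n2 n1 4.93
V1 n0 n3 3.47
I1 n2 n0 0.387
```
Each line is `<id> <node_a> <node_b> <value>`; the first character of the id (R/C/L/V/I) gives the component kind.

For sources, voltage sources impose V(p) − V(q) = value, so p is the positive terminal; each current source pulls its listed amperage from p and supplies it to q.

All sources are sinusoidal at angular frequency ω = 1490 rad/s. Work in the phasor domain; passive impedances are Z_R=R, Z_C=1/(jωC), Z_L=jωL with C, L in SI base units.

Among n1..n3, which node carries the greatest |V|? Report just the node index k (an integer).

2

Apply KCL at each of the 3 non-ground nodes and solve the resulting linear system.
Node n1: branches {R1, R2, R4} → V_1 = -1.940+0.001656j
Node n2: branches {C1, R3, R4, I1} → V_2 = -3.845+0.003281j
Node n3: branches {C1, V1} → V_3 = -3.470+0.000j
Source currents: i(V1)=2.890e-06+0.0003303j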